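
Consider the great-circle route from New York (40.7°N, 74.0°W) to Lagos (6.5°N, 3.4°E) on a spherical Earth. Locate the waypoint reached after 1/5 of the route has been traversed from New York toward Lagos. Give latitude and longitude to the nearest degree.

≈ 38°N, 54°W

The haversine formula gives a central angle δ ≈ 1.330 rad (76.2°) between the endpoints.
Interpolate at f = 1/5 with slerp weights a = sin((1−f)δ)/sin δ ≈ 0.900, b = sin(fδ)/sin δ ≈ 0.271.
p = a·p₁ + b·p₂ ≈ (0.457, -0.640, 0.618); φ = arcsin(p_z) ≈ 38.15°, λ = atan2(p_y, p_x) ≈ -54.50°.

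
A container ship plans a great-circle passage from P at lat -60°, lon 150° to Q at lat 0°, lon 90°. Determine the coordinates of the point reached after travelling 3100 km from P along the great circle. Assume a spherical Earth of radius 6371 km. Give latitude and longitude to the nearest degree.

≈ lat -41°, lon 116°

Convert each endpoint to a unit vector on the sphere (x = cos φ cos λ, y = cos φ sin λ, z = sin φ).
The central angle between the endpoints is δ = arccos(p₁·p₂) ≈ 1.318 rad (75.5°). The total great-circle distance is δ·R ≈ 1.318 × 6371 ≈ 8398 km, so the target fraction is f = 3100/8398 ≈ 0.369.
Interpolate at f ≈ 0.369 with slerp weights a = sin((1−f)δ)/sin δ ≈ 0.763, b = sin(fδ)/sin δ ≈ 0.483.
p = a·p₁ + b·p₂ ≈ (-0.330, 0.674, -0.661); φ = arcsin(p_z) ≈ -41.37°, λ = atan2(p_y, p_x) ≈ 116.13°.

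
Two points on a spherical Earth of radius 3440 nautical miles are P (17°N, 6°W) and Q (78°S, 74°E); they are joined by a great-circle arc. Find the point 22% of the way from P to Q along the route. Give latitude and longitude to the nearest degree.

The haversine formula gives a central angle δ ≈ 1.825 rad (104.6°) between the endpoints.
Interpolate at f = 0.22 with slerp weights a = sin((1−f)δ)/sin δ ≈ 1.022, b = sin(fδ)/sin δ ≈ 0.404.
p = a·p₁ + b·p₂ ≈ (0.995, -0.021, -0.096); φ = arcsin(p_z) ≈ -5.52°, λ = atan2(p_y, p_x) ≈ -1.24°.

≈ (6°S, 1°W)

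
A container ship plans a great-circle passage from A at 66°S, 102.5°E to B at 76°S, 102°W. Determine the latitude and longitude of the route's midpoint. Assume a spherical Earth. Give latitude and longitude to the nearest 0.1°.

The haversine formula gives a central angle δ ≈ 0.649 rad (37.2°) between the endpoints.
Interpolate at f = 1/2 with slerp weights a = sin((1−f)δ)/sin δ ≈ 0.528, b = sin(fδ)/sin δ ≈ 0.528.
p = a·p₁ + b·p₂ ≈ (-0.073, 0.085, -0.994); φ = arcsin(p_z) ≈ -83.58°, λ = atan2(p_y, p_x) ≈ 130.76°.

≈ 83.6°S, 130.8°E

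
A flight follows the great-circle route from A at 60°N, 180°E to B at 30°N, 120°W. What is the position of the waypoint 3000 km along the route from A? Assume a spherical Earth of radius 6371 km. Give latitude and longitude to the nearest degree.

The haversine formula gives a central angle δ ≈ 0.864 rad (49.5°) between the endpoints. The total great-circle distance is δ·R ≈ 0.864 × 6371 ≈ 5504 km, so the target fraction is f = 3000/5504 ≈ 0.545.
Interpolate at f ≈ 0.545 with slerp weights a = sin((1−f)δ)/sin δ ≈ 0.504, b = sin(fδ)/sin δ ≈ 0.597.
p = a·p₁ + b·p₂ ≈ (-0.510, -0.448, 0.734); φ = arcsin(p_z) ≈ 47.26°, λ = atan2(p_y, p_x) ≈ -138.74°.

≈ 47°N, 139°W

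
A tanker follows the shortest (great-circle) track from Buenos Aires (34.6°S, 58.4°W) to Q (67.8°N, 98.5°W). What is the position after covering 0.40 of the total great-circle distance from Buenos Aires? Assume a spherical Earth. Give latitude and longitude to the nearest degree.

From cos δ = sin φ₁ sin φ₂ + cos φ₁ cos φ₂ cos Δλ, the central angle is δ ≈ 1.863 rad (106.7°).
Interpolate at f = 0.40 with slerp weights a = sin((1−f)δ)/sin δ ≈ 0.939, b = sin(fδ)/sin δ ≈ 0.708.
p = a·p₁ + b·p₂ ≈ (0.365, -0.923, 0.122); φ = arcsin(p_z) ≈ 7.03°, λ = atan2(p_y, p_x) ≈ -68.40°.

≈ (7°N, 68°W)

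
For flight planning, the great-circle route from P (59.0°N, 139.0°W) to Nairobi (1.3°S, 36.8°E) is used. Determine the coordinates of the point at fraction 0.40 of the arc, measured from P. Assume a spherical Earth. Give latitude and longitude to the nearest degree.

Convert each endpoint to a unit vector on the sphere (x = cos φ cos λ, y = cos φ sin λ, z = sin φ).
The central angle between the endpoints is δ = arccos(p₁·p₂) ≈ 2.133 rad (122.2°).
Interpolate at f = 0.40 with slerp weights a = sin((1−f)δ)/sin δ ≈ 1.132, b = sin(fδ)/sin δ ≈ 0.890.
p = a·p₁ + b·p₂ ≈ (0.273, 0.151, 0.950); φ = arcsin(p_z) ≈ 71.85°, λ = atan2(p_y, p_x) ≈ 28.92°.

≈ (72°N, 29°E)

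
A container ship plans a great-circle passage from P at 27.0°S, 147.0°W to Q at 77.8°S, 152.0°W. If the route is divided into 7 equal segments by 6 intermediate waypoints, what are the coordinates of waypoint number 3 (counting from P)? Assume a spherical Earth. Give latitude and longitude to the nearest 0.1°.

≈ 48.8°S, 147.8°W

Convert each endpoint to a unit vector on the sphere (x = cos φ cos λ, y = cos φ sin λ, z = sin φ).
The central angle between the endpoints is δ = arccos(p₁·p₂) ≈ 0.888 rad (50.9°).
Interpolate at f = 3/7 with slerp weights a = sin((1−f)δ)/sin δ ≈ 0.626, b = sin(fδ)/sin δ ≈ 0.479.
p = a·p₁ + b·p₂ ≈ (-0.557, -0.351, -0.752); φ = arcsin(p_z) ≈ -48.79°, λ = atan2(p_y, p_x) ≈ -147.77°.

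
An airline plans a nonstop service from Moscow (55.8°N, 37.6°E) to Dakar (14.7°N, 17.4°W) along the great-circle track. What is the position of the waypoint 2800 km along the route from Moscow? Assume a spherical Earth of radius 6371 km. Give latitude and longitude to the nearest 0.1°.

From cos δ = sin φ₁ sin φ₂ + cos φ₁ cos φ₂ cos Δλ, the central angle is δ ≈ 1.022 rad (58.6°). The total great-circle distance is δ·R ≈ 1.022 × 6371 ≈ 6511 km, so the target fraction is f = 2800/6511 ≈ 0.430.
Interpolate at f ≈ 0.430 with slerp weights a = sin((1−f)δ)/sin δ ≈ 0.645, b = sin(fδ)/sin δ ≈ 0.499.
p = a·p₁ + b·p₂ ≈ (0.747, 0.077, 0.660); φ = arcsin(p_z) ≈ 41.29°, λ = atan2(p_y, p_x) ≈ 5.87°.

≈ 41.3°N, 5.9°E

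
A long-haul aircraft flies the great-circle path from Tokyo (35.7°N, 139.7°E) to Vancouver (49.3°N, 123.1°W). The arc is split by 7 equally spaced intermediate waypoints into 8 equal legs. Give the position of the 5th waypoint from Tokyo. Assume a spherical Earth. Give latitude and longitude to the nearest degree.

≈ 55°N, 164°W

Write both endpoints as unit vectors p₁, p₂ with components (cos φ cos λ, cos φ sin λ, sin φ).
The central angle between the endpoints is δ = arccos(p₁·p₂) ≈ 1.185 rad (67.9°).
Interpolate at f = 5/8 with slerp weights a = sin((1−f)δ)/sin δ ≈ 0.464, b = sin(fδ)/sin δ ≈ 0.728.
p = a·p₁ + b·p₂ ≈ (-0.547, -0.154, 0.823); φ = arcsin(p_z) ≈ 55.38°, λ = atan2(p_y, p_x) ≈ -164.26°.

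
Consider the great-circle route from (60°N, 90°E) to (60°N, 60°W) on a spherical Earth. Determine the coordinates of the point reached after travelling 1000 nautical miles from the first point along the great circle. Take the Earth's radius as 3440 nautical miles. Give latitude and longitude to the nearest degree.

From cos δ = sin φ₁ sin φ₂ + cos φ₁ cos φ₂ cos Δλ, the central angle is δ ≈ 1.008 rad (57.8°). The total great-circle distance is δ·R ≈ 1.008 × 3440 ≈ 3468 nmi, so the target fraction is f = 1000/3468 ≈ 0.288.
Interpolate at f ≈ 0.288 with slerp weights a = sin((1−f)δ)/sin δ ≈ 0.777, b = sin(fδ)/sin δ ≈ 0.339.
p = a·p₁ + b·p₂ ≈ (0.085, 0.242, 0.967); φ = arcsin(p_z) ≈ 75.15°, λ = atan2(p_y, p_x) ≈ 70.70°.

≈ (75°N, 71°E)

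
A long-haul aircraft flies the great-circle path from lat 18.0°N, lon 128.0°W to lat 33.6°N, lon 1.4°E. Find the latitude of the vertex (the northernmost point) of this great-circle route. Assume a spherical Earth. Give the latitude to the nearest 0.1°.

≈ 49.5°N

The great circle lies in the plane with unit normal n̂ = (p₁ × p₂)/|p₁ × p₂|.
Here n̂_z ≈ +0.649; the vertex latitude is φ_max = arccos|n̂_z| ≈ 49.5°.
Check via Clairaut: cos φ_max = |cos φ₁| · sin C = cos(18.0°)·sin(43.0°) ≈ 0.649, again giving ≈ 49.5°.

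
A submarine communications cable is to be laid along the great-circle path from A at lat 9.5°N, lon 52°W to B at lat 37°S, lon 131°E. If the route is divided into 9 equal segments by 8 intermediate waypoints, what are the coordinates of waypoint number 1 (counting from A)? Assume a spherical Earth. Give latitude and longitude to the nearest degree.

≈ lat 7°S, lon 54°W

Write both endpoints as unit vectors p₁, p₂ with components (cos φ cos λ, cos φ sin λ, sin φ).
The central angle between the endpoints is δ = arccos(p₁·p₂) ≈ 2.659 rad (152.4°).
Interpolate at f = 1/9 with slerp weights a = sin((1−f)δ)/sin δ ≈ 1.513, b = sin(fδ)/sin δ ≈ 0.628.
p = a·p₁ + b·p₂ ≈ (0.590, -0.797, -0.128); φ = arcsin(p_z) ≈ -7.36°, λ = atan2(p_y, p_x) ≈ -53.52°.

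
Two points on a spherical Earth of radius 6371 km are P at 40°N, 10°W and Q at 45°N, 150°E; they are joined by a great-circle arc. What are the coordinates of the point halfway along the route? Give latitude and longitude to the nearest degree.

≈ 79°N, 57°E

The haversine formula gives a central angle δ ≈ 1.625 rad (93.1°) between the endpoints.
Interpolate at f = 1/2 with slerp weights a = sin((1−f)δ)/sin δ ≈ 0.727, b = sin(fδ)/sin δ ≈ 0.727.
p = a·p₁ + b·p₂ ≈ (0.103, 0.160, 0.982); φ = arcsin(p_z) ≈ 79.00°, λ = atan2(p_y, p_x) ≈ 57.22°.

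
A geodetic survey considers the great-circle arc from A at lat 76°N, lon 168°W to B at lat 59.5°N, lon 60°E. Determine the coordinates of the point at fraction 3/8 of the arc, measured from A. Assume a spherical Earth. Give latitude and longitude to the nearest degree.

≈ lat 81°N, lon 110°E

Convert each endpoint to a unit vector on the sphere (x = cos φ cos λ, y = cos φ sin λ, z = sin φ).
The central angle between the endpoints is δ = arccos(p₁·p₂) ≈ 0.717 rad (41.1°).
Interpolate at f = 3/8 with slerp weights a = sin((1−f)δ)/sin δ ≈ 0.659, b = sin(fδ)/sin δ ≈ 0.404.
p = a·p₁ + b·p₂ ≈ (-0.053, 0.145, 0.988); φ = arcsin(p_z) ≈ 81.14°, λ = atan2(p_y, p_x) ≈ 110.29°.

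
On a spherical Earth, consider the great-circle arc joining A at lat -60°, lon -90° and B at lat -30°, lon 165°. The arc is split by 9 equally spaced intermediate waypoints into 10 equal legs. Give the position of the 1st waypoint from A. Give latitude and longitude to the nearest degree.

Write both endpoints as unit vectors p₁, p₂ with components (cos φ cos λ, cos φ sin λ, sin φ).
The central angle between the endpoints is δ = arccos(p₁·p₂) ≈ 1.244 rad (71.3°).
Interpolate at f = 1/10 with slerp weights a = sin((1−f)δ)/sin δ ≈ 0.950, b = sin(fδ)/sin δ ≈ 0.131.
p = a·p₁ + b·p₂ ≈ (-0.110, -0.446, -0.888); φ = arcsin(p_z) ≈ -62.68°, λ = atan2(p_y, p_x) ≈ -103.81°.

≈ lat -63°, lon -104°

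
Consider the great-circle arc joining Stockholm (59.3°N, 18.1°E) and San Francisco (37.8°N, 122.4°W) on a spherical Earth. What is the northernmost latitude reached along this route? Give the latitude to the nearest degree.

The great circle lies in the plane with unit normal n̂ = (p₁ × p₂)/|p₁ × p₂|.
Here n̂_z ≈ -0.263; the vertex latitude is φ_max = arccos|n̂_z| ≈ 74.8°.
Check via Clairaut: cos φ_max = |cos φ₁| · sin C = cos(59.3°)·sin(31.0°) ≈ 0.263, again giving ≈ 74.8°.

≈ 75°N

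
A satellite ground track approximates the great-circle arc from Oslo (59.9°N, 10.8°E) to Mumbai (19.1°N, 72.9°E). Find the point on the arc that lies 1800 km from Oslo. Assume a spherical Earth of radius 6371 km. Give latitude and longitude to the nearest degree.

Write both endpoints as unit vectors p₁, p₂ with components (cos φ cos λ, cos φ sin λ, sin φ).
The central angle between the endpoints is δ = arccos(p₁·p₂) ≈ 1.042 rad (59.7°). The total great-circle distance is δ·R ≈ 1.042 × 6371 ≈ 6636 km, so the target fraction is f = 1800/6636 ≈ 0.271.
Interpolate at f ≈ 0.271 with slerp weights a = sin((1−f)δ)/sin δ ≈ 0.797, b = sin(fδ)/sin δ ≈ 0.323.
p = a·p₁ + b·p₂ ≈ (0.483, 0.367, 0.795); φ = arcsin(p_z) ≈ 52.70°, λ = atan2(p_y, p_x) ≈ 37.23°.

≈ 53°N, 37°E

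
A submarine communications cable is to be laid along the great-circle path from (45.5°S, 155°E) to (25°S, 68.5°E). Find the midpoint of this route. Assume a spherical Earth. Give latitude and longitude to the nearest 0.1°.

≈ (43.9°S, 104.9°E)

Write both endpoints as unit vectors p₁, p₂ with components (cos φ cos λ, cos φ sin λ, sin φ).
The central angle between the endpoints is δ = arccos(p₁·p₂) ≈ 1.224 rad (70.1°).
Interpolate at f = 1/2 with slerp weights a = sin((1−f)δ)/sin δ ≈ 0.611, b = sin(fδ)/sin δ ≈ 0.611.
p = a·p₁ + b·p₂ ≈ (-0.185, 0.696, -0.694); φ = arcsin(p_z) ≈ -43.93°, λ = atan2(p_y, p_x) ≈ 104.89°.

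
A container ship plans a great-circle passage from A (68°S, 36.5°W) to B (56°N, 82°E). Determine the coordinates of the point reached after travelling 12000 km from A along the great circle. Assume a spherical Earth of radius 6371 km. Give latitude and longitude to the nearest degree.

≈ (19°N, 54°E)

The haversine formula gives a central angle δ ≈ 2.623 rad (150.3°) between the endpoints. The total great-circle distance is δ·R ≈ 2.623 × 6371 ≈ 16713 km, so the target fraction is f = 12000/16713 ≈ 0.718.
Interpolate at f ≈ 0.718 with slerp weights a = sin((1−f)δ)/sin δ ≈ 1.360, b = sin(fδ)/sin δ ≈ 1.920.
p = a·p₁ + b·p₂ ≈ (0.559, 0.760, 0.331); φ = arcsin(p_z) ≈ 19.31°, λ = atan2(p_y, p_x) ≈ 53.67°.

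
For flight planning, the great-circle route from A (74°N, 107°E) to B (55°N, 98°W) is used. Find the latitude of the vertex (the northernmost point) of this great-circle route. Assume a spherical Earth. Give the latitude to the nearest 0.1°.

≈ 85.0°N

The great circle lies in the plane with unit normal n̂ = (p₁ × p₂)/|p₁ × p₂|.
Here n̂_z ≈ +0.087; the vertex latitude is φ_max = arccos|n̂_z| ≈ 85.0°.
Check via Clairaut: cos φ_max = |cos φ₁| · sin C = cos(74.0°)·sin(18.5°) ≈ 0.087, again giving ≈ 85.0°.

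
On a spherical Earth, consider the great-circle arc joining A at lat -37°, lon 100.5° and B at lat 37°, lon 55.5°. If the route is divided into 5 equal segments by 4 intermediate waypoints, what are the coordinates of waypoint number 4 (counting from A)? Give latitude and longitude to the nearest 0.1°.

≈ lat 22.5°, lon 65.8°

From cos δ = sin φ₁ sin φ₂ + cos φ₁ cos φ₂ cos Δλ, the central angle is δ ≈ 1.482 rad (84.9°).
Interpolate at f = 4/5 with slerp weights a = sin((1−f)δ)/sin δ ≈ 0.293, b = sin(fδ)/sin δ ≈ 0.930.
p = a·p₁ + b·p₂ ≈ (0.378, 0.843, 0.383); φ = arcsin(p_z) ≈ 22.55°, λ = atan2(p_y, p_x) ≈ 65.83°.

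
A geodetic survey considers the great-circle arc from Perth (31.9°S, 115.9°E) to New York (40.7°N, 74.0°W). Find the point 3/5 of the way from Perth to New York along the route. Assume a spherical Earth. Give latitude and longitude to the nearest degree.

Write both endpoints as unit vectors p₁, p₂ with components (cos φ cos λ, cos φ sin λ, sin φ).
The central angle between the endpoints is δ = arccos(p₁·p₂) ≈ 2.935 rad (168.1°).
Interpolate at f = 3/5 with slerp weights a = sin((1−f)δ)/sin δ ≈ 4.486, b = sin(fδ)/sin δ ≈ 4.777.
p = a·p₁ + b·p₂ ≈ (-0.665, -0.055, 0.744); φ = arcsin(p_z) ≈ 48.11°, λ = atan2(p_y, p_x) ≈ -175.26°.

≈ (48°N, 175°W)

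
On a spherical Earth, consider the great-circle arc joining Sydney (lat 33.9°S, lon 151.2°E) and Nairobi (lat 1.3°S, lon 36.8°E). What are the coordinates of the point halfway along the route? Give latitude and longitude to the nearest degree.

≈ lat 30°S, lon 86°E

From cos δ = sin φ₁ sin φ₂ + cos φ₁ cos φ₂ cos Δλ, the central angle is δ ≈ 1.907 rad (109.3°).
Interpolate at f = 1/2 with slerp weights a = sin((1−f)δ)/sin δ ≈ 0.864, b = sin(fδ)/sin δ ≈ 0.864.
p = a·p₁ + b·p₂ ≈ (0.063, 0.863, -0.501); φ = arcsin(p_z) ≈ -30.10°, λ = atan2(p_y, p_x) ≈ 85.81°.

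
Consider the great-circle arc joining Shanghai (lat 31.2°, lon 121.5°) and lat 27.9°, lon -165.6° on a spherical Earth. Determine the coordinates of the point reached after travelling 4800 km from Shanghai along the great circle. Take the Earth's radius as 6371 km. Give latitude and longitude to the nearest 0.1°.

Write both endpoints as unit vectors p₁, p₂ with components (cos φ cos λ, cos φ sin λ, sin φ).
The central angle between the endpoints is δ = arccos(p₁·p₂) ≈ 1.088 rad (62.3°). The total great-circle distance is δ·R ≈ 1.088 × 6371 ≈ 6929 km, so the target fraction is f = 4800/6929 ≈ 0.693.
Interpolate at f ≈ 0.693 with slerp weights a = sin((1−f)δ)/sin δ ≈ 0.370, b = sin(fδ)/sin δ ≈ 0.773.
p = a·p₁ + b·p₂ ≈ (-0.827, 0.100, 0.553); φ = arcsin(p_z) ≈ 33.60°, λ = atan2(p_y, p_x) ≈ 173.08°.

≈ lat 33.6°, lon 173.1°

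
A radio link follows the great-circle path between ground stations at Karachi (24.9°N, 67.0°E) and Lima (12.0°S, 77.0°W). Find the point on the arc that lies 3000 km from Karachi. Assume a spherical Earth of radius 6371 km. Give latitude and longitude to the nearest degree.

Write both endpoints as unit vectors p₁, p₂ with components (cos φ cos λ, cos φ sin λ, sin φ).
The central angle between the endpoints is δ = arccos(p₁·p₂) ≈ 2.507 rad (143.6°). The total great-circle distance is δ·R ≈ 2.507 × 6371 ≈ 15972 km, so the target fraction is f = 3000/15972 ≈ 0.188.
Interpolate at f ≈ 0.188 with slerp weights a = sin((1−f)δ)/sin δ ≈ 1.507, b = sin(fδ)/sin δ ≈ 0.765.
p = a·p₁ + b·p₂ ≈ (0.703, 0.529, 0.476); φ = arcsin(p_z) ≈ 28.40°, λ = atan2(p_y, p_x) ≈ 36.99°.

≈ 28°N, 37°E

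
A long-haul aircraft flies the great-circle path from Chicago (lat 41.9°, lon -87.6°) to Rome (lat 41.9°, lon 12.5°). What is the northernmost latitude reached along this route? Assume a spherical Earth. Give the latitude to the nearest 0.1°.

≈ 54.4°

The great circle lies in the plane with unit normal n̂ = (p₁ × p₂)/|p₁ × p₂|.
Here n̂_z ≈ +0.582; the vertex latitude is φ_max = arccos|n̂_z| ≈ 54.4°.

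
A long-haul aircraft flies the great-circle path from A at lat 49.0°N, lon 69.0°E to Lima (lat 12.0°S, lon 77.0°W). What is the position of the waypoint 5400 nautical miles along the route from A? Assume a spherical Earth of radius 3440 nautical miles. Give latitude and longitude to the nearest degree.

≈ lat 26°N, lon 54°W

The haversine formula gives a central angle δ ≈ 2.331 rad (133.5°) between the endpoints. The total great-circle distance is δ·R ≈ 2.331 × 3440 ≈ 8018 nmi, so the target fraction is f = 5400/8018 ≈ 0.673.
Interpolate at f ≈ 0.673 with slerp weights a = sin((1−f)δ)/sin δ ≈ 0.951, b = sin(fδ)/sin δ ≈ 1.380.
p = a·p₁ + b·p₂ ≈ (0.527, -0.732, 0.431); φ = arcsin(p_z) ≈ 25.55°, λ = atan2(p_y, p_x) ≈ -54.24°.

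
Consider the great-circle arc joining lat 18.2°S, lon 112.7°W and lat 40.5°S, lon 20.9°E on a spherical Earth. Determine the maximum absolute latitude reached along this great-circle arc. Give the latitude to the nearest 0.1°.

≈ 56.8°S

The great circle lies in the plane with unit normal n̂ = (p₁ × p₂)/|p₁ × p₂|.
Here n̂_z ≈ +0.548; the vertex latitude is φ_max = arccos|n̂_z| ≈ 56.8°.
Check via Clairaut: cos φ_max = |cos φ₁| · sin C = cos(18.2°)·sin(144.8°) ≈ 0.548, again giving ≈ 56.8°.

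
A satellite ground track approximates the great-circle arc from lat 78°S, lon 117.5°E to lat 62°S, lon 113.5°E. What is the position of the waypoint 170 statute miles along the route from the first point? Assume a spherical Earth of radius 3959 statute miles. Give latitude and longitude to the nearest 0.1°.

≈ lat 75.6°S, lon 116.3°E

Convert each endpoint to a unit vector on the sphere (x = cos φ cos λ, y = cos φ sin λ, z = sin φ).
The central angle between the endpoints is δ = arccos(p₁·p₂) ≈ 0.280 rad (16.0°). The total great-circle distance is δ·R ≈ 0.280 × 3959 ≈ 1109 mi, so the target fraction is f = 170/1109 ≈ 0.153.
Interpolate at f ≈ 0.153 with slerp weights a = sin((1−f)δ)/sin δ ≈ 0.850, b = sin(fδ)/sin δ ≈ 0.155.
p = a·p₁ + b·p₂ ≈ (-0.111, 0.224, -0.968); φ = arcsin(p_z) ≈ -75.55°, λ = atan2(p_y, p_x) ≈ 116.33°.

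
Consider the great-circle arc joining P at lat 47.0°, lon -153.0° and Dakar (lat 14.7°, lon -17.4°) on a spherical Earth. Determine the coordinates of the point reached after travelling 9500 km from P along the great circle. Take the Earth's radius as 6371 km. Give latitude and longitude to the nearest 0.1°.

Convert each endpoint to a unit vector on the sphere (x = cos φ cos λ, y = cos φ sin λ, z = sin φ).
The central angle between the endpoints is δ = arccos(p₁·p₂) ≈ 1.861 rad (106.6°). The total great-circle distance is δ·R ≈ 1.861 × 6371 ≈ 11854 km, so the target fraction is f = 9500/11854 ≈ 0.801.
Interpolate at f ≈ 0.801 with slerp weights a = sin((1−f)δ)/sin δ ≈ 0.377, b = sin(fδ)/sin δ ≈ 1.040.
p = a·p₁ + b·p₂ ≈ (0.731, -0.418, 0.540); φ = arcsin(p_z) ≈ 32.65°, λ = atan2(p_y, p_x) ≈ -29.73°.

≈ lat 32.7°, lon -29.7°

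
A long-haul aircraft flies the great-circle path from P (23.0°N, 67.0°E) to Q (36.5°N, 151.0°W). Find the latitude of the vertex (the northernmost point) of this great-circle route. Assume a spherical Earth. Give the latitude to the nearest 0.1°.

The great circle lies in the plane with unit normal n̂ = (p₁ × p₂)/|p₁ × p₂|.
Here n̂_z ≈ +0.486; the vertex latitude is φ_max = arccos|n̂_z| ≈ 60.9°.
Check via Clairaut: cos φ_max = |cos φ₁| · sin C = cos(23.0°)·sin(31.9°) ≈ 0.486, again giving ≈ 60.9°.

≈ 60.9°N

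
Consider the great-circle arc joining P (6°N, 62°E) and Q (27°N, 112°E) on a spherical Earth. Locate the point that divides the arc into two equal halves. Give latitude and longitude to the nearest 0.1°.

The haversine formula gives a central angle δ ≈ 0.906 rad (51.9°) between the endpoints.
Interpolate at f = 1/2 with slerp weights a = sin((1−f)δ)/sin δ ≈ 0.556, b = sin(fδ)/sin δ ≈ 0.556.
p = a·p₁ + b·p₂ ≈ (0.074, 0.948, 0.311); φ = arcsin(p_z) ≈ 18.09°, λ = atan2(p_y, p_x) ≈ 85.53°.

≈ (18.1°N, 85.5°E)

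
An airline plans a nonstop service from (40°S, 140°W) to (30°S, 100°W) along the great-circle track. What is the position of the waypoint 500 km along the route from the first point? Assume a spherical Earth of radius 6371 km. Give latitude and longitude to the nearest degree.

≈ (40°S, 134°W)

Convert each endpoint to a unit vector on the sphere (x = cos φ cos λ, y = cos φ sin λ, z = sin φ).
The central angle between the endpoints is δ = arccos(p₁·p₂) ≈ 0.592 rad (33.9°). The total great-circle distance is δ·R ≈ 0.592 × 6371 ≈ 3774 km, so the target fraction is f = 500/3774 ≈ 0.132.
Interpolate at f ≈ 0.132 with slerp weights a = sin((1−f)δ)/sin δ ≈ 0.880, b = sin(fδ)/sin δ ≈ 0.140.
p = a·p₁ + b·p₂ ≈ (-0.538, -0.553, -0.636); φ = arcsin(p_z) ≈ -39.50°, λ = atan2(p_y, p_x) ≈ -134.19°.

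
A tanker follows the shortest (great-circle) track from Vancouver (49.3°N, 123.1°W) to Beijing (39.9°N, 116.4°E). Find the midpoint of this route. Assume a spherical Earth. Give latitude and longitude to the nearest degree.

≈ (63°N, 169°E)

From cos δ = sin φ₁ sin φ₂ + cos φ₁ cos φ₂ cos Δλ, the central angle is δ ≈ 1.336 rad (76.6°).
Interpolate at f = 1/2 with slerp weights a = sin((1−f)δ)/sin δ ≈ 0.637, b = sin(fδ)/sin δ ≈ 0.637.
p = a·p₁ + b·p₂ ≈ (-0.444, 0.090, 0.891); φ = arcsin(p_z) ≈ 63.06°, λ = atan2(p_y, p_x) ≈ 168.58°.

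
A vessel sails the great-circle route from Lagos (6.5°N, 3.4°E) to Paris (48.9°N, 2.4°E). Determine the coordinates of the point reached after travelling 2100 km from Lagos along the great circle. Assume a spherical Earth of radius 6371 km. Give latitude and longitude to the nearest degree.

The haversine formula gives a central angle δ ≈ 0.740 rad (42.4°) between the endpoints. The total great-circle distance is δ·R ≈ 0.740 × 6371 ≈ 4716 km, so the target fraction is f = 2100/4716 ≈ 0.445.
Interpolate at f ≈ 0.445 with slerp weights a = sin((1−f)δ)/sin δ ≈ 0.592, b = sin(fδ)/sin δ ≈ 0.480.
p = a·p₁ + b·p₂ ≈ (0.902, 0.048, 0.429); φ = arcsin(p_z) ≈ 25.38°, λ = atan2(p_y, p_x) ≈ 3.05°.

≈ 25°N, 3°E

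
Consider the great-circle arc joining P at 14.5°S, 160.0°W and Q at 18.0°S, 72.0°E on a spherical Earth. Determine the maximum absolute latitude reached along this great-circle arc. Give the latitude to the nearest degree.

The great circle lies in the plane with unit normal n̂ = (p₁ × p₂)/|p₁ × p₂|.
Here n̂_z ≈ -0.832; the vertex latitude is φ_max = arccos|n̂_z| ≈ 33.7°.

≈ 34°S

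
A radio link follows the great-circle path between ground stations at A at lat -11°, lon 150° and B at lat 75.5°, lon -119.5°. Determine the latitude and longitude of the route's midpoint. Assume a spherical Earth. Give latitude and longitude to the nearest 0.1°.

≈ lat 37.6°, lon 164.3°

Convert each endpoint to a unit vector on the sphere (x = cos φ cos λ, y = cos φ sin λ, z = sin φ).
The central angle between the endpoints is δ = arccos(p₁·p₂) ≈ 1.759 rad (100.8°).
Interpolate at f = 1/2 with slerp weights a = sin((1−f)δ)/sin δ ≈ 0.784, b = sin(fδ)/sin δ ≈ 0.784.
p = a·p₁ + b·p₂ ≈ (-0.763, 0.214, 0.610); φ = arcsin(p_z) ≈ 37.56°, λ = atan2(p_y, p_x) ≈ 164.34°.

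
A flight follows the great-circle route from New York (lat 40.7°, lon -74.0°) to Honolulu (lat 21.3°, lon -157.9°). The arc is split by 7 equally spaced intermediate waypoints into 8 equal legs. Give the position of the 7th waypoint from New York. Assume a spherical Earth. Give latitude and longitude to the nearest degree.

≈ lat 27°, lon -150°

Convert each endpoint to a unit vector on the sphere (x = cos φ cos λ, y = cos φ sin λ, z = sin φ).
The central angle between the endpoints is δ = arccos(p₁·p₂) ≈ 1.254 rad (71.8°).
Interpolate at f = 7/8 with slerp weights a = sin((1−f)δ)/sin δ ≈ 0.164, b = sin(fδ)/sin δ ≈ 0.937.
p = a·p₁ + b·p₂ ≈ (-0.774, -0.448, 0.447); φ = arcsin(p_z) ≈ 26.57°, λ = atan2(p_y, p_x) ≈ -149.94°.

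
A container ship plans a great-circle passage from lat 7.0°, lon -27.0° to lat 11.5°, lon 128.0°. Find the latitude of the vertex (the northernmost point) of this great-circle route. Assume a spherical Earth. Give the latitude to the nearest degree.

The great circle lies in the plane with unit normal n̂ = (p₁ × p₂)/|p₁ × p₂|.
Here n̂_z ≈ +0.798; the vertex latitude is φ_max = arccos|n̂_z| ≈ 37.0°.

≈ 37°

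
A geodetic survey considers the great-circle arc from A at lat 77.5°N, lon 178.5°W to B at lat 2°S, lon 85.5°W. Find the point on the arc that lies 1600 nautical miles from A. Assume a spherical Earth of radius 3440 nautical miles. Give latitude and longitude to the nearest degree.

From cos δ = sin φ₁ sin φ₂ + cos φ₁ cos φ₂ cos Δλ, the central angle is δ ≈ 1.616 rad (92.6°). The total great-circle distance is δ·R ≈ 1.616 × 3440 ≈ 5560 nmi, so the target fraction is f = 1600/5560 ≈ 0.288.
Interpolate at f ≈ 0.288 with slerp weights a = sin((1−f)δ)/sin δ ≈ 0.914, b = sin(fδ)/sin δ ≈ 0.449.
p = a·p₁ + b·p₂ ≈ (-0.163, -0.453, 0.877); φ = arcsin(p_z) ≈ 61.26°, λ = atan2(p_y, p_x) ≈ -109.76°.

≈ lat 61°N, lon 110°W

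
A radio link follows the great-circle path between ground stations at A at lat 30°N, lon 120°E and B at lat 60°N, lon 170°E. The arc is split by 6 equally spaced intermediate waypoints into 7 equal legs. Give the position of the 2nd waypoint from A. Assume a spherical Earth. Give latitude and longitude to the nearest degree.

≈ lat 40°N, lon 129°E

From cos δ = sin φ₁ sin φ₂ + cos φ₁ cos φ₂ cos Δλ, the central angle is δ ≈ 0.779 rad (44.7°).
Interpolate at f = 2/7 with slerp weights a = sin((1−f)δ)/sin δ ≈ 0.752, b = sin(fδ)/sin δ ≈ 0.314.
p = a·p₁ + b·p₂ ≈ (-0.480, 0.591, 0.648); φ = arcsin(p_z) ≈ 40.39°, λ = atan2(p_y, p_x) ≈ 129.09°.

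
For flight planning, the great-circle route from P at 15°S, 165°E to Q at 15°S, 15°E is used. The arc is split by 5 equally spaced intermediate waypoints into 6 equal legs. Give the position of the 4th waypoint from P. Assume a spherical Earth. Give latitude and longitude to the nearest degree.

≈ 41°S, 59°E

The haversine formula gives a central angle δ ≈ 2.405 rad (137.8°) between the endpoints.
Interpolate at f = 4/6 with slerp weights a = sin((1−f)δ)/sin δ ≈ 1.070, b = sin(fδ)/sin δ ≈ 1.488.
p = a·p₁ + b·p₂ ≈ (0.390, 0.640, -0.662); φ = arcsin(p_z) ≈ -41.47°, λ = atan2(p_y, p_x) ≈ 58.61°.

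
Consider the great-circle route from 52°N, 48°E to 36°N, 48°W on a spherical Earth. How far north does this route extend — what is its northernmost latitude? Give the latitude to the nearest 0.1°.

The great circle lies in the plane with unit normal n̂ = (p₁ × p₂)/|p₁ × p₂|.
Here n̂_z ≈ -0.543; the vertex latitude is φ_max = arccos|n̂_z| ≈ 57.1°.
Check via Clairaut: cos φ_max = |cos φ₁| · sin C = cos(52.0°)·sin(62.0°) ≈ 0.543, again giving ≈ 57.1°.

≈ 57.1°N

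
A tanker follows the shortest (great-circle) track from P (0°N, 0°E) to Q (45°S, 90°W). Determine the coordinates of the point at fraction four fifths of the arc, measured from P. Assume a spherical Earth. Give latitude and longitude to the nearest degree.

From cos δ = sin φ₁ sin φ₂ + cos φ₁ cos φ₂ cos Δλ, the central angle is δ ≈ 1.571 rad (90.0°).
Interpolate at f = 4/5 with slerp weights a = sin((1−f)δ)/sin δ ≈ 0.309, b = sin(fδ)/sin δ ≈ 0.951.
p = a·p₁ + b·p₂ ≈ (0.309, -0.672, -0.672); φ = arcsin(p_z) ≈ -42.26°, λ = atan2(p_y, p_x) ≈ -65.32°.

≈ (42°S, 65°W)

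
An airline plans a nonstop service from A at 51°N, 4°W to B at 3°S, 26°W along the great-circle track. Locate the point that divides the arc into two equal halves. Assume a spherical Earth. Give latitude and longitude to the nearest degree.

Write both endpoints as unit vectors p₁, p₂ with components (cos φ cos λ, cos φ sin λ, sin φ).
The central angle between the endpoints is δ = arccos(p₁·p₂) ≈ 0.998 rad (57.2°).
Interpolate at f = 1/2 with slerp weights a = sin((1−f)δ)/sin δ ≈ 0.569, b = sin(fδ)/sin δ ≈ 0.569.
p = a·p₁ + b·p₂ ≈ (0.869, -0.274, 0.413); φ = arcsin(p_z) ≈ 24.38°, λ = atan2(p_y, p_x) ≈ -17.52°.

≈ 24°N, 18°W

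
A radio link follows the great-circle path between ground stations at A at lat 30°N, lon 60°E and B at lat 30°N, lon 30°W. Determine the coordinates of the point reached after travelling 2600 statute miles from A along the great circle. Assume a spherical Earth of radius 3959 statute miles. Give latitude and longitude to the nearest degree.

Convert each endpoint to a unit vector on the sphere (x = cos φ cos λ, y = cos φ sin λ, z = sin φ).
The central angle between the endpoints is δ = arccos(p₁·p₂) ≈ 1.318 rad (75.5°). The total great-circle distance is δ·R ≈ 1.318 × 3959 ≈ 5218 mi, so the target fraction is f = 2600/5218 ≈ 0.498.
Interpolate at f ≈ 0.498 with slerp weights a = sin((1−f)δ)/sin δ ≈ 0.634, b = sin(fδ)/sin δ ≈ 0.631.
p = a·p₁ + b·p₂ ≈ (0.748, 0.203, 0.632); φ = arcsin(p_z) ≈ 39.23°, λ = atan2(p_y, p_x) ≈ 15.17°.

≈ lat 39°N, lon 15°E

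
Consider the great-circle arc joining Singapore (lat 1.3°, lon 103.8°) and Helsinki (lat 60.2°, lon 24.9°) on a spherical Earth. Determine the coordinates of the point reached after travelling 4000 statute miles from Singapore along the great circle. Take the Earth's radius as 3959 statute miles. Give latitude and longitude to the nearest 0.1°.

≈ lat 48.6°, lon 64.9°

Write both endpoints as unit vectors p₁, p₂ with components (cos φ cos λ, cos φ sin λ, sin φ).
The central angle between the endpoints is δ = arccos(p₁·p₂) ≈ 1.455 rad (83.4°). The total great-circle distance is δ·R ≈ 1.455 × 3959 ≈ 5761 mi, so the target fraction is f = 4000/5761 ≈ 0.694.
Interpolate at f ≈ 0.694 with slerp weights a = sin((1−f)δ)/sin δ ≈ 0.433, b = sin(fδ)/sin δ ≈ 0.853.
p = a·p₁ + b·p₂ ≈ (0.281, 0.599, 0.750); φ = arcsin(p_z) ≈ 48.57°, λ = atan2(p_y, p_x) ≈ 64.86°.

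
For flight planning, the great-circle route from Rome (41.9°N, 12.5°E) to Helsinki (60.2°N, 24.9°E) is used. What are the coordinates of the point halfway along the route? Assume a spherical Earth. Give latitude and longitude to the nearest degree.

Convert each endpoint to a unit vector on the sphere (x = cos φ cos λ, y = cos φ sin λ, z = sin φ).
The central angle between the endpoints is δ = arccos(p₁·p₂) ≈ 0.346 rad (19.8°).
Interpolate at f = 1/2 with slerp weights a = sin((1−f)δ)/sin δ ≈ 0.508, b = sin(fδ)/sin δ ≈ 0.508.
p = a·p₁ + b·p₂ ≈ (0.598, 0.188, 0.779); φ = arcsin(p_z) ≈ 51.21°, λ = atan2(p_y, p_x) ≈ 17.46°.

≈ 51°N, 17°E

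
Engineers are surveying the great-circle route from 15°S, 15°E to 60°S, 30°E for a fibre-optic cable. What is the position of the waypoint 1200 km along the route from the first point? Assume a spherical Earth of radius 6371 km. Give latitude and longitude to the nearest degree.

≈ 26°S, 17°E

Convert each endpoint to a unit vector on the sphere (x = cos φ cos λ, y = cos φ sin λ, z = sin φ).
The central angle between the endpoints is δ = arccos(p₁·p₂) ≈ 0.808 rad (46.3°). The total great-circle distance is δ·R ≈ 0.808 × 6371 ≈ 5150 km, so the target fraction is f = 1200/5150 ≈ 0.233.
Interpolate at f ≈ 0.233 with slerp weights a = sin((1−f)δ)/sin δ ≈ 0.803, b = sin(fδ)/sin δ ≈ 0.259.
p = a·p₁ + b·p₂ ≈ (0.862, 0.266, -0.432); φ = arcsin(p_z) ≈ -25.61°, λ = atan2(p_y, p_x) ≈ 17.13°.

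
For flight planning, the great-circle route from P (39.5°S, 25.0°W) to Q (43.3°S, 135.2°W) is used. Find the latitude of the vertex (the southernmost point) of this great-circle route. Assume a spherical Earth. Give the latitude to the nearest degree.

≈ 57°S

The great circle lies in the plane with unit normal n̂ = (p₁ × p₂)/|p₁ × p₂|.
Here n̂_z ≈ -0.543; the vertex latitude is φ_max = arccos|n̂_z| ≈ 57.1°.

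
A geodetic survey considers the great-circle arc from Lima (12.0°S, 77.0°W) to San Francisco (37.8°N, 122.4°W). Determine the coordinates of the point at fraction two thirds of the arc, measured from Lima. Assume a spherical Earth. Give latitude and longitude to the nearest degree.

≈ 22°N, 104°W

Convert each endpoint to a unit vector on the sphere (x = cos φ cos λ, y = cos φ sin λ, z = sin φ).
The central angle between the endpoints is δ = arccos(p₁·p₂) ≈ 1.143 rad (65.5°).
Interpolate at f = 2/3 with slerp weights a = sin((1−f)δ)/sin δ ≈ 0.409, b = sin(fδ)/sin δ ≈ 0.759.
p = a·p₁ + b·p₂ ≈ (-0.231, -0.896, 0.380); φ = arcsin(p_z) ≈ 22.34°, λ = atan2(p_y, p_x) ≈ -104.48°.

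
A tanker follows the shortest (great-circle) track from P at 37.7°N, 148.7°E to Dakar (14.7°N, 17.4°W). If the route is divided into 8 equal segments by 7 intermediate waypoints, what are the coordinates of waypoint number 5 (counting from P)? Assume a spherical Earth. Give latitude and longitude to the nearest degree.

The haversine formula gives a central angle δ ≈ 2.199 rad (126.0°) between the endpoints.
Interpolate at f = 5/8 with slerp weights a = sin((1−f)δ)/sin δ ≈ 0.908, b = sin(fδ)/sin δ ≈ 1.212.
p = a·p₁ + b·p₂ ≈ (0.505, 0.022, 0.863); φ = arcsin(p_z) ≈ 59.62°, λ = atan2(p_y, p_x) ≈ 2.54°.

≈ 60°N, 3°E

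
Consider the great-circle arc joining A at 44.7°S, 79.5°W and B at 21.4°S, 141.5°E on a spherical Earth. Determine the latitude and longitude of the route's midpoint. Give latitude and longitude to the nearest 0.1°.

Convert each endpoint to a unit vector on the sphere (x = cos φ cos λ, y = cos φ sin λ, z = sin φ).
The central angle between the endpoints is δ = arccos(p₁·p₂) ≈ 1.816 rad (104.1°).
Interpolate at f = 1/2 with slerp weights a = sin((1−f)δ)/sin δ ≈ 0.813, b = sin(fδ)/sin δ ≈ 0.813.
p = a·p₁ + b·p₂ ≈ (-0.487, -0.097, -0.868); φ = arcsin(p_z) ≈ -60.24°, λ = atan2(p_y, p_x) ≈ -168.74°.

≈ 60.2°S, 168.7°W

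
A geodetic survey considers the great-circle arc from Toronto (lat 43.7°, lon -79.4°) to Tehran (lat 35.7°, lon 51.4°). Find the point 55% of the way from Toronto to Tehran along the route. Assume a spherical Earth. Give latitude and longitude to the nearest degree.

The haversine formula gives a central angle δ ≈ 1.551 rad (88.9°) between the endpoints.
Interpolate at f = 0.55 with slerp weights a = sin((1−f)δ)/sin δ ≈ 0.643, b = sin(fδ)/sin δ ≈ 0.754.
p = a·p₁ + b·p₂ ≈ (0.467, 0.021, 0.884); φ = arcsin(p_z) ≈ 62.11°, λ = atan2(p_y, p_x) ≈ 2.62°.

≈ lat 62°, lon 3°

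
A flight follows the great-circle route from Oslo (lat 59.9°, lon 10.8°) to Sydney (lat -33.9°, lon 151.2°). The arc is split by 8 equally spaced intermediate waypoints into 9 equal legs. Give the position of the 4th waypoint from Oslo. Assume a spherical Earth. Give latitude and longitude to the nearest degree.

Write both endpoints as unit vectors p₁, p₂ with components (cos φ cos λ, cos φ sin λ, sin φ).
The central angle between the endpoints is δ = arccos(p₁·p₂) ≈ 2.504 rad (143.4°).
Interpolate at f = 4/9 with slerp weights a = sin((1−f)δ)/sin δ ≈ 1.652, b = sin(fδ)/sin δ ≈ 1.506.
p = a·p₁ + b·p₂ ≈ (-0.282, 0.757, 0.589); φ = arcsin(p_z) ≈ 36.10°, λ = atan2(p_y, p_x) ≈ 110.39°.

≈ lat 36°, lon 110°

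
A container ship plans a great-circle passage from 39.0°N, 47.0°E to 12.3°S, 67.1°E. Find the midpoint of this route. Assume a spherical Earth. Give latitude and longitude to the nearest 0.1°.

≈ 13.5°N, 58.2°E

Write both endpoints as unit vectors p₁, p₂ with components (cos φ cos λ, cos φ sin λ, sin φ).
The central angle between the endpoints is δ = arccos(p₁·p₂) ≈ 0.953 rad (54.6°).
Interpolate at f = 1/2 with slerp weights a = sin((1−f)δ)/sin δ ≈ 0.563, b = sin(fδ)/sin δ ≈ 0.563.
p = a·p₁ + b·p₂ ≈ (0.512, 0.826, 0.234); φ = arcsin(p_z) ≈ 13.55°, λ = atan2(p_y, p_x) ≈ 58.21°.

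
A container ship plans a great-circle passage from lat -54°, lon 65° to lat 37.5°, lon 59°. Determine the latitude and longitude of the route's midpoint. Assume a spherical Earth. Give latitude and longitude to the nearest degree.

The haversine formula gives a central angle δ ≈ 1.600 rad (91.6°) between the endpoints.
Interpolate at f = 1/2 with slerp weights a = sin((1−f)δ)/sin δ ≈ 0.717, b = sin(fδ)/sin δ ≈ 0.717.
p = a·p₁ + b·p₂ ≈ (0.471, 0.870, -0.144); φ = arcsin(p_z) ≈ -8.26°, λ = atan2(p_y, p_x) ≈ 61.55°.

≈ lat -8°, lon 62°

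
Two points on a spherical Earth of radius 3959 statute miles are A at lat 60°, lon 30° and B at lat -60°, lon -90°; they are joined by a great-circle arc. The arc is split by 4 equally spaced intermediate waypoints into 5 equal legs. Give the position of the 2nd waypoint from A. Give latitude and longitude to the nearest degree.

Write both endpoints as unit vectors p₁, p₂ with components (cos φ cos λ, cos φ sin λ, sin φ).
The central angle between the endpoints is δ = arccos(p₁·p₂) ≈ 2.636 rad (151.0°).
Interpolate at f = 2/5 with slerp weights a = sin((1−f)δ)/sin δ ≈ 2.065, b = sin(fδ)/sin δ ≈ 1.796.
p = a·p₁ + b·p₂ ≈ (0.894, -0.382, 0.233); φ = arcsin(p_z) ≈ 13.48°, λ = atan2(p_y, p_x) ≈ -23.12°.

≈ lat 13°, lon -23°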